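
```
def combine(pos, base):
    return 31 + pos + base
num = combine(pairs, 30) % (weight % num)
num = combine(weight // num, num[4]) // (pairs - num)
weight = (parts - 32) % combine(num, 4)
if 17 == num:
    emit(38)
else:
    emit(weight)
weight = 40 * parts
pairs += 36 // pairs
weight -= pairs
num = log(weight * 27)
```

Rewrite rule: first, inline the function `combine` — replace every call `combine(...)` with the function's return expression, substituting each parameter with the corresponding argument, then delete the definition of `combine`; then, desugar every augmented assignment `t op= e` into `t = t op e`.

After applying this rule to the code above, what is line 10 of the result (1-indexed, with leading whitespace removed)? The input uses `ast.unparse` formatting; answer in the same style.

weight = weight - pairs

Transformed code:
num = (31 + pairs + 30) % (weight % num)
num = (31 + weight // num + num[4]) // (pairs - num)
weight = (parts - 32) % (31 + num + 4)
if 17 == num:
    emit(38)
else:
    emit(weight)
weight = 40 * parts
pairs = pairs + 36 // pairs
weight = weight - pairs
num = log(weight * 27)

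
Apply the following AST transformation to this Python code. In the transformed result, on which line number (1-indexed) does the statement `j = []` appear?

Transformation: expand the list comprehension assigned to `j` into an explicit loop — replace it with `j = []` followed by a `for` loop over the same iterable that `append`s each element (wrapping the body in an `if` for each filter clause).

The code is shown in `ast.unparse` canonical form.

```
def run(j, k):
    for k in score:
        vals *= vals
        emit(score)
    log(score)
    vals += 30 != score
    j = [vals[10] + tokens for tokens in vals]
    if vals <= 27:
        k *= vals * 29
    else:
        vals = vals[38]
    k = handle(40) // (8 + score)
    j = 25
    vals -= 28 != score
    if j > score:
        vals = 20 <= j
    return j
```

7

Transformed code:
def run(j, k):
    for k in score:
        vals *= vals
        emit(score)
    log(score)
    vals += 30 != score
    j = []
    for tokens in vals:
        j.append(vals[10] + tokens)
    if vals <= 27:
        k *= vals * 29
    else:
        vals = vals[38]
    k = handle(40) // (8 + score)
    j = 25
    vals -= 28 != score
    if j > score:
        vals = 20 <= j
    return j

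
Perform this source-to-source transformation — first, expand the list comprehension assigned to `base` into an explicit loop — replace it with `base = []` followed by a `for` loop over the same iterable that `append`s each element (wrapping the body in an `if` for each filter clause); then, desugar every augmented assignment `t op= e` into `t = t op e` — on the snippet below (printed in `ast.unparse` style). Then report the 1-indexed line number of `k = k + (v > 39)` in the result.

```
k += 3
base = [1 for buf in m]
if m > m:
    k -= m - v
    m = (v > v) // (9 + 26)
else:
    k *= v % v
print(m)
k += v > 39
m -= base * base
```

Transformed code:
k = k + 3
base = []
for buf in m:
    base.append(1)
if m > m:
    k = k - (m - v)
    m = (v > v) // (9 + 26)
else:
    k = k * (v % v)
print(m)
k = k + (v > 39)
m = m - base * base

11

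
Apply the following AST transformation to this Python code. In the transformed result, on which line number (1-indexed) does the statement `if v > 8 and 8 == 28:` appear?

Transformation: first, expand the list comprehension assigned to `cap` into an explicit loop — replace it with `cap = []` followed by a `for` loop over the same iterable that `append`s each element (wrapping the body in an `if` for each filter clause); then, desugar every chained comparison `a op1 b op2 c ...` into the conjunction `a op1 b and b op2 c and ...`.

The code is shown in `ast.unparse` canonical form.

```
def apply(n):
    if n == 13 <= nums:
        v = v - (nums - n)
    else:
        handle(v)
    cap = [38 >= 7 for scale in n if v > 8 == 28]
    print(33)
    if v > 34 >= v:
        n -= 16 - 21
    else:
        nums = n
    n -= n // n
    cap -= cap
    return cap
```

Transformed code:
def apply(n):
    if n == 13 and 13 <= nums:
        v = v - (nums - n)
    else:
        handle(v)
    cap = []
    for scale in n:
        if v > 8 and 8 == 28:
            cap.append(38 >= 7)
    print(33)
    if v > 34 and 34 >= v:
        n -= 16 - 21
    else:
        nums = n
    n -= n // n
    cap -= cap
    return cap

8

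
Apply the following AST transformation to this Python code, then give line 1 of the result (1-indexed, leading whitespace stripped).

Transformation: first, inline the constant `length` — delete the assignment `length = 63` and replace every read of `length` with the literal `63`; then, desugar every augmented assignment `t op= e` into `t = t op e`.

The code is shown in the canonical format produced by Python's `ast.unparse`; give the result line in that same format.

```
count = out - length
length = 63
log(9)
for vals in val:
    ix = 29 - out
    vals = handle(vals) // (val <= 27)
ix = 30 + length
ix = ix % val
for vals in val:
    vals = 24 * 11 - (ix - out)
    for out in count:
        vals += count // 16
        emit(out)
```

Transformed code:
count = out - 63
log(9)
for vals in val:
    ix = 29 - out
    vals = handle(vals) // (val <= 27)
ix = 30 + 63
ix = ix % val
for vals in val:
    vals = 24 * 11 - (ix - out)
    for out in count:
        vals = vals + count // 16
        emit(out)

count = out - 63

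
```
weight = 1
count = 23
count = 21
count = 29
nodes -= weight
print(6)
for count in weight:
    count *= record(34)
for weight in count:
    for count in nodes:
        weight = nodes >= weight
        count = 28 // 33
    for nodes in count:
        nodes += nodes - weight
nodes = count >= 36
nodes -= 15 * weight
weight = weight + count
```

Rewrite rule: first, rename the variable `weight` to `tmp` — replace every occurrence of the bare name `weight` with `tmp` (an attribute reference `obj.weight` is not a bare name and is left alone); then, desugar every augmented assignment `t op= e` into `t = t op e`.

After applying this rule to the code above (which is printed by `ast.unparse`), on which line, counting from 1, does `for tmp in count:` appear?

Transformed code:
tmp = 1
count = 23
count = 21
count = 29
nodes = nodes - tmp
print(6)
for count in tmp:
    count = count * record(34)
for tmp in count:
    for count in nodes:
        tmp = nodes >= tmp
        count = 28 // 33
    for nodes in count:
        nodes = nodes + (nodes - tmp)
nodes = count >= 36
nodes = nodes - 15 * tmp
tmp = tmp + count

9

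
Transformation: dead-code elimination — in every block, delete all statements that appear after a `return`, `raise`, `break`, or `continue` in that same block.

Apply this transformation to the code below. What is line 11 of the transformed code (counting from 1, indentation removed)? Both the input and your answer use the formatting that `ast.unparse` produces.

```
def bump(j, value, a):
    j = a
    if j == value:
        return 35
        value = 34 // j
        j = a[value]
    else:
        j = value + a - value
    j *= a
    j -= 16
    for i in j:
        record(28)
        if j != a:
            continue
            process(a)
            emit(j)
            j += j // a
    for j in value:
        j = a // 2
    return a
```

Transformed code:
def bump(j, value, a):
    j = a
    if j == value:
        return 35
    else:
        j = value + a - value
    j *= a
    j -= 16
    for i in j:
        record(28)
        if j != a:
            continue
    for j in value:
        j = a // 2
    return a

if j != a:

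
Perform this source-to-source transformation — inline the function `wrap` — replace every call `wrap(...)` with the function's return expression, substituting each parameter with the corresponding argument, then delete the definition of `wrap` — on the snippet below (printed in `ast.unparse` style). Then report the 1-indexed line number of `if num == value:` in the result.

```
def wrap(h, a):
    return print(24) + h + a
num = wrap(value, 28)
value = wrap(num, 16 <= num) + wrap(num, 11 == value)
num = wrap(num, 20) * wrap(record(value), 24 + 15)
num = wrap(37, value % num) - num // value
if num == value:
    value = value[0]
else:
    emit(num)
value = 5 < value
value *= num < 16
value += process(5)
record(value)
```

5

Transformed code:
num = print(24) + value + 28
value = print(24) + num + (16 <= num) + (print(24) + num + (11 == value))
num = (print(24) + num + 20) * (print(24) + record(value) + (24 + 15))
num = print(24) + 37 + value % num - num // value
if num == value:
    value = value[0]
else:
    emit(num)
value = 5 < value
value *= num < 16
value += process(5)
record(value)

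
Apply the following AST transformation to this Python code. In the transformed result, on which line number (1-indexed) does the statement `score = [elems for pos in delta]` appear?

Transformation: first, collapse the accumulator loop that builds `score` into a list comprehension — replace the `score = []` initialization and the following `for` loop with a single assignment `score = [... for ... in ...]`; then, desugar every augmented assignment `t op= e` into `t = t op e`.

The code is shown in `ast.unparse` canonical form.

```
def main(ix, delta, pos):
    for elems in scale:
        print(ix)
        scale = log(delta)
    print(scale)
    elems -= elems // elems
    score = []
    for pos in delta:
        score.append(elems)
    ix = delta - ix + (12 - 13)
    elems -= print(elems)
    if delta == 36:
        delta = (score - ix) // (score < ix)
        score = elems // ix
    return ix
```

7

Transformed code:
def main(ix, delta, pos):
    for elems in scale:
        print(ix)
        scale = log(delta)
    print(scale)
    elems = elems - elems // elems
    score = [elems for pos in delta]
    ix = delta - ix + (12 - 13)
    elems = elems - print(elems)
    if delta == 36:
        delta = (score - ix) // (score < ix)
        score = elems // ix
    return ix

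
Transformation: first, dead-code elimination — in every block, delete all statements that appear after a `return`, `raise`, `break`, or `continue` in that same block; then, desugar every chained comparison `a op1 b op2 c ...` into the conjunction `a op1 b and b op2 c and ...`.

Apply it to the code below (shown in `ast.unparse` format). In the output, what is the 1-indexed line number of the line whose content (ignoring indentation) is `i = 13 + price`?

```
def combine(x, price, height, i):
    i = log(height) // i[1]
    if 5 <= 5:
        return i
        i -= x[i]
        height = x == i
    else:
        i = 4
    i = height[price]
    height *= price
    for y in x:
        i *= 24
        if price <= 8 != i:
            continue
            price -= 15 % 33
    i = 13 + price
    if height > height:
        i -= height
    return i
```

Transformed code:
def combine(x, price, height, i):
    i = log(height) // i[1]
    if 5 <= 5:
        return i
    else:
        i = 4
    i = height[price]
    height *= price
    for y in x:
        i *= 24
        if price <= 8 and 8 != i:
            continue
    i = 13 + price
    if height > height:
        i -= height
    return i

13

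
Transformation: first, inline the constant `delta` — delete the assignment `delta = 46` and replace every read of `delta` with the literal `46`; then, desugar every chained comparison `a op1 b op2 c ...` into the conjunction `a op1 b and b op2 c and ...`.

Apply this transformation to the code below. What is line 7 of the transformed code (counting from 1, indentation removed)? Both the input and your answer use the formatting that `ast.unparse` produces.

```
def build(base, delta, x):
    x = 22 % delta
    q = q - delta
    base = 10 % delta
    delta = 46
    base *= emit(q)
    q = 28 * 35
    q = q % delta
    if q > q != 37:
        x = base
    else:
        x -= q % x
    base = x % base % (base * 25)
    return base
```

Transformed code:
def build(base, delta, x):
    x = 22 % 46
    q = q - 46
    base = 10 % 46
    base *= emit(q)
    q = 28 * 35
    q = q % 46
    if q > q and q != 37:
        x = base
    else:
        x -= q % x
    base = x % base % (base * 25)
    return base

q = q % 46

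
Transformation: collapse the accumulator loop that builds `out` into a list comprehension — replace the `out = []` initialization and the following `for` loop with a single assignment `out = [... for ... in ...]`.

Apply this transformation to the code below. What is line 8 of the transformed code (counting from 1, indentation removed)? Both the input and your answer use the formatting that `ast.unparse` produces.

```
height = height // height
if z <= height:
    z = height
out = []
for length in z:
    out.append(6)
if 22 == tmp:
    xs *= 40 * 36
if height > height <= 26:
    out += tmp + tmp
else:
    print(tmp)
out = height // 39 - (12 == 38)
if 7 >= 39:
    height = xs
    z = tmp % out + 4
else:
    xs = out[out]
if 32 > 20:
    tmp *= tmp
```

out += tmp + tmp

Transformed code:
height = height // height
if z <= height:
    z = height
out = [6 for length in z]
if 22 == tmp:
    xs *= 40 * 36
if height > height <= 26:
    out += tmp + tmp
else:
    print(tmp)
out = height // 39 - (12 == 38)
if 7 >= 39:
    height = xs
    z = tmp % out + 4
else:
    xs = out[out]
if 32 > 20:
    tmp *= tmp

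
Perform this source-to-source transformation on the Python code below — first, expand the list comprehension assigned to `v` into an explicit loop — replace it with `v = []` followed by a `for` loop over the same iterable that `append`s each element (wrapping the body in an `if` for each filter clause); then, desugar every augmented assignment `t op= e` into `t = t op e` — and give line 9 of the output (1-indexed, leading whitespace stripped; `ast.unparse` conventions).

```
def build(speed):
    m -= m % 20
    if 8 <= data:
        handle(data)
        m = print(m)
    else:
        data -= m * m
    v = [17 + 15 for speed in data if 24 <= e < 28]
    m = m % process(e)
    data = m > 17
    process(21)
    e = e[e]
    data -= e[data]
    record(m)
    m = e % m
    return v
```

for speed in data:

Transformed code:
def build(speed):
    m = m - m % 20
    if 8 <= data:
        handle(data)
        m = print(m)
    else:
        data = data - m * m
    v = []
    for speed in data:
        if 24 <= e < 28:
            v.append(17 + 15)
    m = m % process(e)
    data = m > 17
    process(21)
    e = e[e]
    data = data - e[data]
    record(m)
    m = e % m
    return v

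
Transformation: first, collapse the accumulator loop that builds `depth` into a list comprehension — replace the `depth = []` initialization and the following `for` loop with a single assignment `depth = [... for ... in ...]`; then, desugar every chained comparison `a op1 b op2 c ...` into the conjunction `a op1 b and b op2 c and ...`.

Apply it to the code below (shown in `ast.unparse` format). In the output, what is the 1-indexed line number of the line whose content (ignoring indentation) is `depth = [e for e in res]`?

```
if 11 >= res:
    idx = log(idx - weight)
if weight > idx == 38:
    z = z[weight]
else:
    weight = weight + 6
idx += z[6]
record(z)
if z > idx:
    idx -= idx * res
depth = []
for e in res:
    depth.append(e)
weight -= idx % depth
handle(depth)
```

Transformed code:
if 11 >= res:
    idx = log(idx - weight)
if weight > idx and idx == 38:
    z = z[weight]
else:
    weight = weight + 6
idx += z[6]
record(z)
if z > idx:
    idx -= idx * res
depth = [e for e in res]
weight -= idx % depth
handle(depth)

11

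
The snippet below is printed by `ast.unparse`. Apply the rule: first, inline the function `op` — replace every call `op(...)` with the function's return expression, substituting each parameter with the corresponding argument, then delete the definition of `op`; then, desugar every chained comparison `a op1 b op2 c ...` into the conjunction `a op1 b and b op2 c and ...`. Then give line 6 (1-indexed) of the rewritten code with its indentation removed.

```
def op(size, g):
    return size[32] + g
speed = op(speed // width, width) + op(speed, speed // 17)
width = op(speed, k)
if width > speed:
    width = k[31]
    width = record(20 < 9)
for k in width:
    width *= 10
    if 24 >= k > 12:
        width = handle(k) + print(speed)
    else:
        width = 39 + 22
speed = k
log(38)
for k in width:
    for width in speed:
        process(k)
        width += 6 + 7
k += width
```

for k in width:

Transformed code:
speed = (speed // width)[32] + width + (speed[32] + speed // 17)
width = speed[32] + k
if width > speed:
    width = k[31]
    width = record(20 < 9)
for k in width:
    width *= 10
    if 24 >= k and k > 12:
        width = handle(k) + print(speed)
    else:
        width = 39 + 22
speed = k
log(38)
for k in width:
    for width in speed:
        process(k)
        width += 6 + 7
k += width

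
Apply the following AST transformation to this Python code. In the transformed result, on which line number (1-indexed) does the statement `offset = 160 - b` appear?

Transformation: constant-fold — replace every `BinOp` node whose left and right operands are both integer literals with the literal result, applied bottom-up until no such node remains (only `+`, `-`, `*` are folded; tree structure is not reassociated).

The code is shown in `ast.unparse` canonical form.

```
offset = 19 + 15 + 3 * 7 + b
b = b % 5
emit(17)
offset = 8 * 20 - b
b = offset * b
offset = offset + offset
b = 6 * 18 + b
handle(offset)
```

Transformed code:
offset = 55 + b
b = b % 5
emit(17)
offset = 160 - b
b = offset * b
offset = offset + offset
b = 108 + b
handle(offset)

4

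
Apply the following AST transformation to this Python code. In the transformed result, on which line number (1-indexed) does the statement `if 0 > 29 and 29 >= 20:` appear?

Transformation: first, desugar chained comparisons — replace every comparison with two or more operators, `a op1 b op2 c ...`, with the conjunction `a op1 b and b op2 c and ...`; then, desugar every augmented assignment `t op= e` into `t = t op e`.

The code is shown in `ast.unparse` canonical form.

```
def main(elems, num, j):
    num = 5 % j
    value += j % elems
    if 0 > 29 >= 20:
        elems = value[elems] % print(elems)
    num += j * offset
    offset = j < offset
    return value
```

4

Transformed code:
def main(elems, num, j):
    num = 5 % j
    value = value + j % elems
    if 0 > 29 and 29 >= 20:
        elems = value[elems] % print(elems)
    num = num + j * offset
    offset = j < offset
    return value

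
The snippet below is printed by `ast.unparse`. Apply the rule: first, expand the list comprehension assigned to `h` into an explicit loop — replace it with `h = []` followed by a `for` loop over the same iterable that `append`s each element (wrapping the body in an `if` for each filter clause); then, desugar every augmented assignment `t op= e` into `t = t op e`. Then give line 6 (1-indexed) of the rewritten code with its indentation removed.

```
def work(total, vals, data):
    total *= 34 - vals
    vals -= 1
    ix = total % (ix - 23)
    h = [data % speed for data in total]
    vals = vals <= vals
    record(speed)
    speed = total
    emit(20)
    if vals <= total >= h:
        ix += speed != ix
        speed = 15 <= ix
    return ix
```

Transformed code:
def work(total, vals, data):
    total = total * (34 - vals)
    vals = vals - 1
    ix = total % (ix - 23)
    h = []
    for data in total:
        h.append(data % speed)
    vals = vals <= vals
    record(speed)
    speed = total
    emit(20)
    if vals <= total >= h:
        ix = ix + (speed != ix)
        speed = 15 <= ix
    return ix

for data in total:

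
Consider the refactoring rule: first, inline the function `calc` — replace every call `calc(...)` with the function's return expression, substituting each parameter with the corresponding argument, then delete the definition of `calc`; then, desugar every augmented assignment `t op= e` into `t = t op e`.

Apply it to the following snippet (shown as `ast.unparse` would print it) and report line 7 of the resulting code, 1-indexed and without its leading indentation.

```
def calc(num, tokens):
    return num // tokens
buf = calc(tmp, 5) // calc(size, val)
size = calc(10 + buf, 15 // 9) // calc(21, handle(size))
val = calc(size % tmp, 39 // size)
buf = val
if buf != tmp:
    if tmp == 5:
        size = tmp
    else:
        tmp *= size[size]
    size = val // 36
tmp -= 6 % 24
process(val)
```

Transformed code:
buf = tmp // 5 // (size // val)
size = (10 + buf) // (15 // 9) // (21 // handle(size))
val = size % tmp // (39 // size)
buf = val
if buf != tmp:
    if tmp == 5:
        size = tmp
    else:
        tmp = tmp * size[size]
    size = val // 36
tmp = tmp - 6 % 24
process(val)

size = tmp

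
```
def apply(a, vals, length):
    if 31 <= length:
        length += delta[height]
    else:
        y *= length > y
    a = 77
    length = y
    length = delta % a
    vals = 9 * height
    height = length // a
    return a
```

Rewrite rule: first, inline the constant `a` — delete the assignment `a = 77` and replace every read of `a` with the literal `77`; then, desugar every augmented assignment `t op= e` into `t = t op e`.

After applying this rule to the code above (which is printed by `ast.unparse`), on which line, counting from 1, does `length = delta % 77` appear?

Transformed code:
def apply(a, vals, length):
    if 31 <= length:
        length = length + delta[height]
    else:
        y = y * (length > y)
    length = y
    length = delta % 77
    vals = 9 * height
    height = length // 77
    return 77

7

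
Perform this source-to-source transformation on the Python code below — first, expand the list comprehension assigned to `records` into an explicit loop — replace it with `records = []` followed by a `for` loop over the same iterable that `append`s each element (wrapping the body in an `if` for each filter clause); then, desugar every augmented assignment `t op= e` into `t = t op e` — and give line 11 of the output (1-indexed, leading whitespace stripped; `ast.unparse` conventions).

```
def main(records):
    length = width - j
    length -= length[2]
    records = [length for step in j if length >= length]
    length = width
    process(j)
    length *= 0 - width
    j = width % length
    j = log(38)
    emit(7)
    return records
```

j = width % length

Transformed code:
def main(records):
    length = width - j
    length = length - length[2]
    records = []
    for step in j:
        if length >= length:
            records.append(length)
    length = width
    process(j)
    length = length * (0 - width)
    j = width % length
    j = log(38)
    emit(7)
    return records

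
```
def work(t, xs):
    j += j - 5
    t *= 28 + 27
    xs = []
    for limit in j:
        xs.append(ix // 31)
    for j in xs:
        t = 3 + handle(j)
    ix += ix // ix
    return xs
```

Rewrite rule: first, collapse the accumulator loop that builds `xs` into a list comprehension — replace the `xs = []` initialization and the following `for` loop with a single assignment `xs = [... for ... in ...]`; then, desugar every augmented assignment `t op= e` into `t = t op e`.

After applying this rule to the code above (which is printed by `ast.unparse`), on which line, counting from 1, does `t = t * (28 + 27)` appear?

3

Transformed code:
def work(t, xs):
    j = j + (j - 5)
    t = t * (28 + 27)
    xs = [ix // 31 for limit in j]
    for j in xs:
        t = 3 + handle(j)
    ix = ix + ix // ix
    return xs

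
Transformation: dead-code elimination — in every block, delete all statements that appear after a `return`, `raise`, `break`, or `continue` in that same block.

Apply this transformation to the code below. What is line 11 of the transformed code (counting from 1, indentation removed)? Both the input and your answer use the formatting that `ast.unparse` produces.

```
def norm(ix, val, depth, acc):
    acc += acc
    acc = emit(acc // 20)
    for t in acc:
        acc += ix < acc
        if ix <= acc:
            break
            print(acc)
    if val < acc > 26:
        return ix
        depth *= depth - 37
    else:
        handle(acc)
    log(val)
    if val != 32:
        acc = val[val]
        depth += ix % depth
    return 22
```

Transformed code:
def norm(ix, val, depth, acc):
    acc += acc
    acc = emit(acc // 20)
    for t in acc:
        acc += ix < acc
        if ix <= acc:
            break
    if val < acc > 26:
        return ix
    else:
        handle(acc)
    log(val)
    if val != 32:
        acc = val[val]
        depth += ix % depth
    return 22

handle(acc)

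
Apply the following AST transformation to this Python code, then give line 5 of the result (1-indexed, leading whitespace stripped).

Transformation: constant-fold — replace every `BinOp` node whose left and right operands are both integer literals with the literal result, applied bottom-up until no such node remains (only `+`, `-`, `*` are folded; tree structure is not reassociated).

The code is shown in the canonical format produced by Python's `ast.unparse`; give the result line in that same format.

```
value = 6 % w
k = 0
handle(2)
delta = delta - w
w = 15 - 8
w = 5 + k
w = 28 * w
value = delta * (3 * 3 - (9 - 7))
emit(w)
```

Transformed code:
value = 6 % w
k = 0
handle(2)
delta = delta - w
w = 7
w = 5 + k
w = 28 * w
value = delta * 7
emit(w)

w = 7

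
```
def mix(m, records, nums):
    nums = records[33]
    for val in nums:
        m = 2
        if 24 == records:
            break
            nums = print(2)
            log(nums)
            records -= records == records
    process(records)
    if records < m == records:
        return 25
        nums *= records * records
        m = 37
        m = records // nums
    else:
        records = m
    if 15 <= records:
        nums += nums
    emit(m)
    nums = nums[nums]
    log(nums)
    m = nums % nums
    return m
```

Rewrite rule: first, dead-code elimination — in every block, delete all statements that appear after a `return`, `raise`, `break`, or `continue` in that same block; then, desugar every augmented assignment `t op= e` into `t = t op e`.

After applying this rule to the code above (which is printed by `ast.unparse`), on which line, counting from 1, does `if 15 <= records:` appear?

Transformed code:
def mix(m, records, nums):
    nums = records[33]
    for val in nums:
        m = 2
        if 24 == records:
            break
    process(records)
    if records < m == records:
        return 25
    else:
        records = m
    if 15 <= records:
        nums = nums + nums
    emit(m)
    nums = nums[nums]
    log(nums)
    m = nums % nums
    return m

12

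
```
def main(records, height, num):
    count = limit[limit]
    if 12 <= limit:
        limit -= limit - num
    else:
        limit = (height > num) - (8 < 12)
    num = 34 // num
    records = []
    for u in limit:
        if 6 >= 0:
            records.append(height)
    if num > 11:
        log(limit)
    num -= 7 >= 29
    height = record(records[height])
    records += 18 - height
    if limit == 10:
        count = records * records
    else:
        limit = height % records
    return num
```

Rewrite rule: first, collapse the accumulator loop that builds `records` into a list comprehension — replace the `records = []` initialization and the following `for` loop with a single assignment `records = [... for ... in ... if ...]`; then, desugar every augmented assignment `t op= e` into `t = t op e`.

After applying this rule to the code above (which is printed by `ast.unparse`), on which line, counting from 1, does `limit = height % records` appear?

Transformed code:
def main(records, height, num):
    count = limit[limit]
    if 12 <= limit:
        limit = limit - (limit - num)
    else:
        limit = (height > num) - (8 < 12)
    num = 34 // num
    records = [height for u in limit if 6 >= 0]
    if num > 11:
        log(limit)
    num = num - (7 >= 29)
    height = record(records[height])
    records = records + (18 - height)
    if limit == 10:
        count = records * records
    else:
        limit = height % records
    return num

17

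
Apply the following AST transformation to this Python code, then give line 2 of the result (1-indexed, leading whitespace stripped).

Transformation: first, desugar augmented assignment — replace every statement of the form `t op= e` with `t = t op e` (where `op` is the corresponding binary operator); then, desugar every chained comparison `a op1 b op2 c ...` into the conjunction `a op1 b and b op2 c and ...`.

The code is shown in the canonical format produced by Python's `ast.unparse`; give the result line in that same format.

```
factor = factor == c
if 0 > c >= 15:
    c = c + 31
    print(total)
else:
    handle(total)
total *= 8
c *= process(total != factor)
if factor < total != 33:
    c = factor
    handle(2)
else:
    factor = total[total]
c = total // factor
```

if 0 > c and c >= 15:

Transformed code:
factor = factor == c
if 0 > c and c >= 15:
    c = c + 31
    print(total)
else:
    handle(total)
total = total * 8
c = c * process(total != factor)
if factor < total and total != 33:
    c = factor
    handle(2)
else:
    factor = total[total]
c = total // factor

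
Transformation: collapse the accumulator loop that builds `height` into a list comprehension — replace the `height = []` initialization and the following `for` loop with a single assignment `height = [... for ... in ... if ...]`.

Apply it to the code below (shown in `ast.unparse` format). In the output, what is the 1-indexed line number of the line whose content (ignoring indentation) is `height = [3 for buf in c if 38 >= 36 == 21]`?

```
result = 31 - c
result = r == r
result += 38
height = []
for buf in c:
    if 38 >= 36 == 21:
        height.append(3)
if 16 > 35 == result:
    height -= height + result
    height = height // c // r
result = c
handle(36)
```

4

Transformed code:
result = 31 - c
result = r == r
result += 38
height = [3 for buf in c if 38 >= 36 == 21]
if 16 > 35 == result:
    height -= height + result
    height = height // c // r
result = c
handle(36)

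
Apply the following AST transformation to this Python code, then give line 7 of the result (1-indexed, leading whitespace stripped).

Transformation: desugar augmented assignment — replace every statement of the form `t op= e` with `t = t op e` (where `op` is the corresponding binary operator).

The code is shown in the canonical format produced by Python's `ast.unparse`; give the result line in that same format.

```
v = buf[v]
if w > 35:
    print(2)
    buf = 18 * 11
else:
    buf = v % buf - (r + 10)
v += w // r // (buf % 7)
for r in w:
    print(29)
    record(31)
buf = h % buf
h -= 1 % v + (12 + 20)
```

Transformed code:
v = buf[v]
if w > 35:
    print(2)
    buf = 18 * 11
else:
    buf = v % buf - (r + 10)
v = v + w // r // (buf % 7)
for r in w:
    print(29)
    record(31)
buf = h % buf
h = h - (1 % v + (12 + 20))

v = v + w // r // (buf % 7)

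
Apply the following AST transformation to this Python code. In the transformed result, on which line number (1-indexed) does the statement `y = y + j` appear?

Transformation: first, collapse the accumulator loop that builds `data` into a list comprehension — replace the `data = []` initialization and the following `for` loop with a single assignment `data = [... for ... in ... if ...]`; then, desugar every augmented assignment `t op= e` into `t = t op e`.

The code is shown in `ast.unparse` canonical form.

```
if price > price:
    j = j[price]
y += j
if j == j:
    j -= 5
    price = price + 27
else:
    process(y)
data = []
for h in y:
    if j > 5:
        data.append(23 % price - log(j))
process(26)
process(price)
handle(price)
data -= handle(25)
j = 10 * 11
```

Transformed code:
if price > price:
    j = j[price]
y = y + j
if j == j:
    j = j - 5
    price = price + 27
else:
    process(y)
data = [23 % price - log(j) for h in y if j > 5]
process(26)
process(price)
handle(price)
data = data - handle(25)
j = 10 * 11

3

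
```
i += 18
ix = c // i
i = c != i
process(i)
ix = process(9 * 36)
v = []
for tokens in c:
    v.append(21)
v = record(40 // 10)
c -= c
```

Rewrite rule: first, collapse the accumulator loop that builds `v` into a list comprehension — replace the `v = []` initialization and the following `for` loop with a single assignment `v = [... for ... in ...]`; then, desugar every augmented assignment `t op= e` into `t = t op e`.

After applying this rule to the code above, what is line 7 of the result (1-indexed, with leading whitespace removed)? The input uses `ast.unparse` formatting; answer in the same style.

v = record(40 // 10)

Transformed code:
i = i + 18
ix = c // i
i = c != i
process(i)
ix = process(9 * 36)
v = [21 for tokens in c]
v = record(40 // 10)
c = c - c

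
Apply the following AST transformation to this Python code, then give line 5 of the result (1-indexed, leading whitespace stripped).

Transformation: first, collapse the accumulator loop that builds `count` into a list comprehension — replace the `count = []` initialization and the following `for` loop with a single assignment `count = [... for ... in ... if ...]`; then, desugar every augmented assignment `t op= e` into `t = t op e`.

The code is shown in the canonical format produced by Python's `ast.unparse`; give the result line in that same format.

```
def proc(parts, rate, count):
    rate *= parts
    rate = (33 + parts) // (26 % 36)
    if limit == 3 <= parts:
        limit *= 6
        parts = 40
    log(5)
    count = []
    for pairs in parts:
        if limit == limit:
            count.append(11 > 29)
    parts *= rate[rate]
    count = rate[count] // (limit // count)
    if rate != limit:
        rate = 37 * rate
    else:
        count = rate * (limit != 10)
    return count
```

Transformed code:
def proc(parts, rate, count):
    rate = rate * parts
    rate = (33 + parts) // (26 % 36)
    if limit == 3 <= parts:
        limit = limit * 6
        parts = 40
    log(5)
    count = [11 > 29 for pairs in parts if limit == limit]
    parts = parts * rate[rate]
    count = rate[count] // (limit // count)
    if rate != limit:
        rate = 37 * rate
    else:
        count = rate * (limit != 10)
    return count

limit = limit * 6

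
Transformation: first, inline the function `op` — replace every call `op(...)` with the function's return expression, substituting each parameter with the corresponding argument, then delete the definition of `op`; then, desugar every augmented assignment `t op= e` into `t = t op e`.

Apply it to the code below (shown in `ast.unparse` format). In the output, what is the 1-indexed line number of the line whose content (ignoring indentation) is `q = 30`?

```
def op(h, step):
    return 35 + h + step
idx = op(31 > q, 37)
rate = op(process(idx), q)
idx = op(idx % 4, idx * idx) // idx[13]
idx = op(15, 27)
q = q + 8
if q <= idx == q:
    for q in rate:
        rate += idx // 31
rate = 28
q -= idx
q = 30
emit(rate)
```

11

Transformed code:
idx = 35 + (31 > q) + 37
rate = 35 + process(idx) + q
idx = (35 + idx % 4 + idx * idx) // idx[13]
idx = 35 + 15 + 27
q = q + 8
if q <= idx == q:
    for q in rate:
        rate = rate + idx // 31
rate = 28
q = q - idx
q = 30
emit(rate)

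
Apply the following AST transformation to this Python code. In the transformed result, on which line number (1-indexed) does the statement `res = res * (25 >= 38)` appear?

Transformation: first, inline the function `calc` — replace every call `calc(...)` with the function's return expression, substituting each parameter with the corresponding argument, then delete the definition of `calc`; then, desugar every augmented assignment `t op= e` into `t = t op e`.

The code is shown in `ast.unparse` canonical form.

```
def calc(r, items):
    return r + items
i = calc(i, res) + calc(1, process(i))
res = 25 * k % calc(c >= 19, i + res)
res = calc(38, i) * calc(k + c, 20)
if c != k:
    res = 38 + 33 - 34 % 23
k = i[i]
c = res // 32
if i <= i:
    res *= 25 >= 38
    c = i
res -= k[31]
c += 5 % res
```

9

Transformed code:
i = i + res + (1 + process(i))
res = 25 * k % ((c >= 19) + (i + res))
res = (38 + i) * (k + c + 20)
if c != k:
    res = 38 + 33 - 34 % 23
k = i[i]
c = res // 32
if i <= i:
    res = res * (25 >= 38)
    c = i
res = res - k[31]
c = c + 5 % res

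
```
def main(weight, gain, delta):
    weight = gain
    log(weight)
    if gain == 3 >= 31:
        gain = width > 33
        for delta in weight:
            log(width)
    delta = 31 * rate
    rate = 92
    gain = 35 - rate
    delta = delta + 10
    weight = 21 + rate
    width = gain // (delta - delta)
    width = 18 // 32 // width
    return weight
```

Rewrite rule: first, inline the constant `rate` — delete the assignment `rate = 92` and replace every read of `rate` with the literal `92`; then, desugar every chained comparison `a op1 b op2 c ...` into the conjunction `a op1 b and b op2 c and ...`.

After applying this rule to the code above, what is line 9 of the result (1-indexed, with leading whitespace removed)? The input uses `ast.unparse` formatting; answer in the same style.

Transformed code:
def main(weight, gain, delta):
    weight = gain
    log(weight)
    if gain == 3 and 3 >= 31:
        gain = width > 33
        for delta in weight:
            log(width)
    delta = 31 * 92
    gain = 35 - 92
    delta = delta + 10
    weight = 21 + 92
    width = gain // (delta - delta)
    width = 18 // 32 // width
    return weight

gain = 35 - 92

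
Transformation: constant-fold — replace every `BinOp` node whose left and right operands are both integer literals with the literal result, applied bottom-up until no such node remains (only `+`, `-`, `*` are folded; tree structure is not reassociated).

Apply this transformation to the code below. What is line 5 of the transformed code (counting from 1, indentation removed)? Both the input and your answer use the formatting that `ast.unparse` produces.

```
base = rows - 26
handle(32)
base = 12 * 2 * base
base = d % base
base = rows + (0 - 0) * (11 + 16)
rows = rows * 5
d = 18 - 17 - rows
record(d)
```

base = rows + 0

Transformed code:
base = rows - 26
handle(32)
base = 24 * base
base = d % base
base = rows + 0
rows = rows * 5
d = 1 - rows
record(d)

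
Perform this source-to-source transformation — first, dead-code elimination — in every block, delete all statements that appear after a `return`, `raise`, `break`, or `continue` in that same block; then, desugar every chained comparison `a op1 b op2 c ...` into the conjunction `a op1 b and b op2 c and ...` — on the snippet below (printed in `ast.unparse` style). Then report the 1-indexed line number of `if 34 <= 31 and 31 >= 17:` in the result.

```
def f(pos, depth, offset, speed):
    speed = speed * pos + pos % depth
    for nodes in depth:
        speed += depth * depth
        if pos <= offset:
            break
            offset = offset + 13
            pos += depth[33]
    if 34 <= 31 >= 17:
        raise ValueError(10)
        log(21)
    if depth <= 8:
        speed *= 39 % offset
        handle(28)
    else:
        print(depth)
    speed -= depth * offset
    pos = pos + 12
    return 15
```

Transformed code:
def f(pos, depth, offset, speed):
    speed = speed * pos + pos % depth
    for nodes in depth:
        speed += depth * depth
        if pos <= offset:
            break
    if 34 <= 31 and 31 >= 17:
        raise ValueError(10)
    if depth <= 8:
        speed *= 39 % offset
        handle(28)
    else:
        print(depth)
    speed -= depth * offset
    pos = pos + 12
    return 15

7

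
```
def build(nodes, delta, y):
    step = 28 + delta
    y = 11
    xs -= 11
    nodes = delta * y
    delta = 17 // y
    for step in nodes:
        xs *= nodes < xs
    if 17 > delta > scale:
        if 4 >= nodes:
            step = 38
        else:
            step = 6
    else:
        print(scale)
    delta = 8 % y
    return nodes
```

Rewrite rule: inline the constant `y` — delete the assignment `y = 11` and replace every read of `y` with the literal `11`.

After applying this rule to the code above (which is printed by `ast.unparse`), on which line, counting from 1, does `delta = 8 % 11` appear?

Transformed code:
def build(nodes, delta, y):
    step = 28 + delta
    xs -= 11
    nodes = delta * 11
    delta = 17 // 11
    for step in nodes:
        xs *= nodes < xs
    if 17 > delta > scale:
        if 4 >= nodes:
            step = 38
        else:
            step = 6
    else:
        print(scale)
    delta = 8 % 11
    return nodes

15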